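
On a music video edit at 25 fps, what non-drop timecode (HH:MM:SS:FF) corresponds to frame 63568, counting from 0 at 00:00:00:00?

63568 ÷ 25 = 2542 full seconds, remainder 18 frames.
2542 s = 0 h 42 min 22 s.
Timecode: 00:42:22:18.

00:42:22:18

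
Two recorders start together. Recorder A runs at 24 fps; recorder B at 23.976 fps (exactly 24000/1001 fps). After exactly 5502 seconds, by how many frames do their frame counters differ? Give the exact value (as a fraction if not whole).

A emits 24 × 5502 = 132048 frames; B emits 24000/1001 × 5502 = 18864000/143.
Difference = 18864/143 frames (≈ 131.9161); B is behind A.

18864/143 frames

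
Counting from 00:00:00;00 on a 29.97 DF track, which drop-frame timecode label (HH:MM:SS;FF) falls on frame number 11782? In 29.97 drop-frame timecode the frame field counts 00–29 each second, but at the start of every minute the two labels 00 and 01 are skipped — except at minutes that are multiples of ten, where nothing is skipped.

00:06:33;04

Each 10-minute DF block holds 10 × 60 × 30 − 9 × 2 = 17982 frames. 11782 ÷ 17982 → 0 full blocks, remainder 11782.
Within the partial block the first minute is 1800 frames and each further minute 1798, so 6 further minute boundaries passed. Total skipped labels = 18 × 0 + 2 × 6 = 12.
Non-drop label index = 11782 + 12 = 11794; at 30 labels/s that is 00:06:33:04, i.e. DF 00:06:33;04.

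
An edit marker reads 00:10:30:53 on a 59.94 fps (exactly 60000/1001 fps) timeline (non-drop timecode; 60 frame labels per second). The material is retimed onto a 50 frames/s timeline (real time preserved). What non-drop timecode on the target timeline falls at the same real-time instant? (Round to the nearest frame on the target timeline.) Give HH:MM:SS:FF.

Source frame index: (0×3600 + 10×60 + 30) × 60 + 53 = 37853.
Real time: 37853 / (60000/1001) = 37890853/60000 s.
Target frame: (37890853/60000) × (50) = 37890853/1200 ≈ 31575.711 → 31576.
At 50 labels/s: frame 31576 → 00:10:31:26.

00:10:31:26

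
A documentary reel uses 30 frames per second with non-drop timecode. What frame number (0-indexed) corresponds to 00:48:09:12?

Total seconds to the label: (0 × 3600 + 48 × 60 + 9) = 2889.
Frame index = 2889 × 30 + 12 = 86682.

frame 86682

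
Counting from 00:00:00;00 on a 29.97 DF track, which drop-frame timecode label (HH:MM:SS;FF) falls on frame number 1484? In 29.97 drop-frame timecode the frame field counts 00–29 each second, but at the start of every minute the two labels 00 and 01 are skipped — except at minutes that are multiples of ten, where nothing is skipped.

Ten DF minutes hold 17982 frames, so frame 1484 lies in block 0 (frames 0–17981) with 1484 frames into that block.
The block's first minute is 1800 frames and the rest 1798 each; 1484 frames reaches minute 0, so 0 × 18 + 0 × 2 = 0 labels have been skipped so far.
Adding those back, label number 1484 + 0 = 1484 at 30 labels/s is 49 s + 14 f = 0 h 0 min 49 s frame 14, i.e. 00:00:49;14.

00:00:49;14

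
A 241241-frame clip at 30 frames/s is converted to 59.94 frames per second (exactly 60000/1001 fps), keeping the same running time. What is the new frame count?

Target frames = source frames × (target rate / source rate) = 241241 × (60000/1001)/(30) = 241241 × 2000/1001 = 482000.

482000 frames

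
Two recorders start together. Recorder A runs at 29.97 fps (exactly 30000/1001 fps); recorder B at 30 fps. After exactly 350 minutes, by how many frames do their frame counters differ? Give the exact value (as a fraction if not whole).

350 min = 21000 s.
A emits 30000/1001 × 21000 = 90000000/143 frames; B emits 30 × 21000 = 630000.
Difference = 90000/143 frames (≈ 629.3706); B is ahead of A.

90000/143 frames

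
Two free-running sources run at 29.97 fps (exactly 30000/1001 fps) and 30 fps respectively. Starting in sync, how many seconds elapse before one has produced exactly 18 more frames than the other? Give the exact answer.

The gap grows by |30 − 30000/1001| = 30/1001 frames per second.
Time for a 18-frame gap: 18 ÷ (30/1001) = 600.6 s.

600.6 seconds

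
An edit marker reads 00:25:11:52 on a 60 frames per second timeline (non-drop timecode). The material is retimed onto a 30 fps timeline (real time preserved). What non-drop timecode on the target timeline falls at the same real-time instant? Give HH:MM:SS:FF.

Source frame index: (0×3600 + 25×60 + 11) × 60 + 52 = 90712.
Real time: 90712 / (60) = 22678/15 s.
Target frame: (22678/15) × (30) = 45356.
At 30 labels/s: frame 45356 → 00:25:11:26.

00:25:11:26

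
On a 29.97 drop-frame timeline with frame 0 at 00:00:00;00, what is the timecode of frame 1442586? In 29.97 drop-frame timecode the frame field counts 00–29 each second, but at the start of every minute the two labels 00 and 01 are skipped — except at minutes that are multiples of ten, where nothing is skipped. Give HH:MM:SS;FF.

Ten DF minutes hold 17982 frames, so frame 1442586 lies in block 80 (frames 1438560–1456541) with 4026 frames into that block.
The block's first minute is 1800 frames and the rest 1798 each; 4026 frames reaches minute 2, so 80 × 18 + 2 × 2 = 1444 labels have been skipped so far.
Adding those back, label number 1442586 + 1444 = 1444030 at 30 labels/s is 48134 s + 10 f = 13 h 22 min 14 s frame 10, i.e. 13:22:14;10.

13:22:14;10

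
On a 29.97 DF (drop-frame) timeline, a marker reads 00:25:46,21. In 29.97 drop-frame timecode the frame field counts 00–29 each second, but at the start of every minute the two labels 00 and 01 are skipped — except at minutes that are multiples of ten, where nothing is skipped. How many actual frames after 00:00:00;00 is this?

46355

As if non-drop at 30 labels/s: (0 × 3600 + 25 × 60 + 46) × 30 + 21 = 46401.
Minute boundaries passed: 25; those not divisible by 10: 25 − 2 = 23; dropped labels = 2 × 23 = 46.
Actual frame index = 46401 − 46 = 46355.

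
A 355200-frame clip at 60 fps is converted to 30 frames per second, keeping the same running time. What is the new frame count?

177600 frames

Target frames = source frames × (target rate / source rate) = 355200 × (30)/(60) = 355200 × 1/2 = 177600.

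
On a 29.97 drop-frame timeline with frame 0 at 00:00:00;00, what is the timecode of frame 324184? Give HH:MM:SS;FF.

03:00:16;28

Each 10-minute DF block holds 10 × 60 × 30 − 9 × 2 = 17982 frames. 324184 ÷ 17982 → 18 full blocks, remainder 508.
Within the partial block the first minute is 1800 frames and each further minute 1798, so 0 further minute boundaries passed. Total skipped labels = 18 × 18 + 2 × 0 = 324.
Non-drop label index = 324184 + 324 = 324508; at 30 labels/s that is 03:00:16:28, i.e. DF 03:00:16;28.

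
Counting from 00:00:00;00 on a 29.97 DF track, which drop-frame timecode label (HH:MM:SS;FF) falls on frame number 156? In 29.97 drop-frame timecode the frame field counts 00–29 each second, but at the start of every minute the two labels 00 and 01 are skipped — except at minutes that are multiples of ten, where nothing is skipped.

00:00:05;06

Ten DF minutes hold 17982 frames, so frame 156 lies in block 0 (frames 0–17981) with 156 frames into that block.
The block's first minute is 1800 frames and the rest 1798 each; 156 frames reaches minute 0, so 0 × 18 + 0 × 2 = 0 labels have been skipped so far.
Adding those back, label number 156 + 0 = 156 at 30 labels/s is 5 s + 6 f = 0 h 0 min 5 s frame 6, i.e. 00:00:05;06.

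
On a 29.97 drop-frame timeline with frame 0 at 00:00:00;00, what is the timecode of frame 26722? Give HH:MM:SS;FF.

Each 10-minute DF block holds 10 × 60 × 30 − 9 × 2 = 17982 frames. 26722 ÷ 17982 → 1 full block, remainder 8740.
Within the partial block the first minute is 1800 frames and each further minute 1798, so 4 further minute boundaries passed. Total skipped labels = 18 × 1 + 2 × 4 = 26.
Non-drop label index = 26722 + 26 = 26748; at 30 labels/s that is 00:14:51:18, i.e. DF 00:14:51;18.

00:14:51;18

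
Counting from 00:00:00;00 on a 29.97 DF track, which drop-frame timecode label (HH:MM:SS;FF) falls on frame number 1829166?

16:57:13;08

Each 10-minute DF block holds 10 × 60 × 30 − 9 × 2 = 17982 frames. 1829166 ÷ 17982 → 101 full blocks, remainder 12984.
Within the partial block the first minute is 1800 frames and each further minute 1798, so 7 further minute boundaries passed. Total skipped labels = 18 × 101 + 2 × 7 = 1832.
Non-drop label index = 1829166 + 1832 = 1830998; at 30 labels/s that is 16:57:13:08, i.e. DF 16:57:13;08.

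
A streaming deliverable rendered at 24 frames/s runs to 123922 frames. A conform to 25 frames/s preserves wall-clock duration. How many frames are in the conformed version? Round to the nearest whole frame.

129085 frames

Frames at target rate = 123922 × (25) / (24) = 1549025/12 ≈ 129085.417.
Nearest whole frame: 129085.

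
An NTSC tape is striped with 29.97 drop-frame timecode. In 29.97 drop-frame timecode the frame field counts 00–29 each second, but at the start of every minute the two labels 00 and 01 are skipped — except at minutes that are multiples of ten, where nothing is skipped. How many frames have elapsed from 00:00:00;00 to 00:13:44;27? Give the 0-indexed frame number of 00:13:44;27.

Complete 10-minute blocks: 1, each 17982 frames → 17982.
Remaining 3 whole minutes in the current block: 1800 + 2 × 1798 = 5396 frames.
Within the current minute: 44 × 30 + 27 − 2 = 1345 (labels ;00/;01 skipped at this minute). Total = 17982 + 5396 + 1345 = 24723.

24723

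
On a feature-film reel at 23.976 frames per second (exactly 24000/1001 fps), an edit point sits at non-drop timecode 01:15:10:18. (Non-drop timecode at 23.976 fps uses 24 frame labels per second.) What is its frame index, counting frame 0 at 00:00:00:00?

Total seconds to the label: (1 × 3600 + 15 × 60 + 10) = 4510.
Frame index = 4510 × 24 + 18 = 108258.

frame 108258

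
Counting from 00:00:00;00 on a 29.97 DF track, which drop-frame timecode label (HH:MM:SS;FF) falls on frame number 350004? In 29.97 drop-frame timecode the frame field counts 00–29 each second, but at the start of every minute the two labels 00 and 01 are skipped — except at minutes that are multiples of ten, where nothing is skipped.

03:14:38;14

Each 10-minute DF block holds 10 × 60 × 30 − 9 × 2 = 17982 frames. 350004 ÷ 17982 → 19 full blocks, remainder 8346.
Within the partial block the first minute is 1800 frames and each further minute 1798, so 4 further minute boundaries passed. Total skipped labels = 18 × 19 + 2 × 4 = 350.
Non-drop label index = 350004 + 350 = 350354; at 30 labels/s that is 03:14:38:14, i.e. DF 03:14:38;14.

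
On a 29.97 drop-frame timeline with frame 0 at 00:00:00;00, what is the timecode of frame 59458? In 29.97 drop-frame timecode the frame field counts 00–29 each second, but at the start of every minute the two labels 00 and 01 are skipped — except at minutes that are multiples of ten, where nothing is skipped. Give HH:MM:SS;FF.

00:33:03;28

Each 10-minute DF block holds 10 × 60 × 30 − 9 × 2 = 17982 frames. 59458 ÷ 17982 → 3 full blocks, remainder 5512.
Within the partial block the first minute is 1800 frames and each further minute 1798, so 3 further minute boundaries passed. Total skipped labels = 18 × 3 + 2 × 3 = 60.
Non-drop label index = 59458 + 60 = 59518; at 30 labels/s that is 00:33:03:28, i.e. DF 00:33:03;28.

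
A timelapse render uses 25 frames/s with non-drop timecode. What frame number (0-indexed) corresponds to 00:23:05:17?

frame 34642

Total seconds to the label: (0 × 3600 + 23 × 60 + 5) = 1385.
Frame index = 1385 × 25 + 17 = 34642.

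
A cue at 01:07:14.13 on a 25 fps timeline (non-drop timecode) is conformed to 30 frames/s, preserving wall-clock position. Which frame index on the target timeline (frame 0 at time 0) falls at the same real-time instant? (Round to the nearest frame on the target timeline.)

frame 121036

Source frame index: (1×3600 + 7×60 + 14) × 25 + 13 = 100863.
Real time: 100863 / (25) = 100863/25 s.
Target frame: (100863/25) × (30) = 605178/5 ≈ 121035.600 → 121036.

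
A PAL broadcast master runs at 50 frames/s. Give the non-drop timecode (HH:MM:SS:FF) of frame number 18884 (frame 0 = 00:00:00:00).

18884 ÷ 50 = 377 full seconds, remainder 34 frames.
377 s = 0 h 6 min 17 s.
Timecode: 00:06:17:34.

00:06:17:34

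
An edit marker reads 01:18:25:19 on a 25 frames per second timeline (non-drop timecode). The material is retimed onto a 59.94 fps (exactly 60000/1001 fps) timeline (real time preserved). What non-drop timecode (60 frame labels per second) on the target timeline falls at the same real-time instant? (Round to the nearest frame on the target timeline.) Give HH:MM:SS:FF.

Source frame index: (1×3600 + 18×60 + 25) × 25 + 19 = 117644.
Real time: 117644 / (25) = 117644/25 s.
Target frame: (117644/25) × (60000/1001) = 282345600/1001 ≈ 282063.536 → 282064.
At 60 labels/s: frame 282064 → 01:18:21:04.

01:18:21:04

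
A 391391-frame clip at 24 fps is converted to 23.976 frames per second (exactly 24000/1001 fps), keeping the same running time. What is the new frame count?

Target frames = source frames × (target rate / source rate) = 391391 × (24000/1001)/(24) = 391391 × 1000/1001 = 391000.

391000 frames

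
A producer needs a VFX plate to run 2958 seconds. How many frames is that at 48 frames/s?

141984 frames

Frames = 2958 × 48 = 141984.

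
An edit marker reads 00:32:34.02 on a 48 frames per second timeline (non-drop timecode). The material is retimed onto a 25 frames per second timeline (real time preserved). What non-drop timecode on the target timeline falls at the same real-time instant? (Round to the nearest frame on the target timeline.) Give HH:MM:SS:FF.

Source frame index: (0×3600 + 32×60 + 34) × 48 + 2 = 93794.
Real time: 93794 / (48) = 46897/24 s.
Target frame: (46897/24) × (25) = 1172425/24 ≈ 48851.042 → 48851.
At 25 labels/s: frame 48851 → 00:32:34:01.

00:32:34:01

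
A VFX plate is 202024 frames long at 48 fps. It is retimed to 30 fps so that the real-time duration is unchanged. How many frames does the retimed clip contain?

Target frames = source frames × (target rate / source rate) = 202024 × (30)/(48) = 202024 × 5/8 = 126265.

126265 frames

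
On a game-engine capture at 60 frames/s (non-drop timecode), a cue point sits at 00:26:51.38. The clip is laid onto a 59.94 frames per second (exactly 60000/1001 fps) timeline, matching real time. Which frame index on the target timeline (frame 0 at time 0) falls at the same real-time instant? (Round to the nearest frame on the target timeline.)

frame 96601

Source frame index: (0×3600 + 26×60 + 51) × 60 + 38 = 96698.
Real time: 96698 / (60) = 48349/30 s.
Target frame: (48349/30) × (60000/1001) = 13814000/143 ≈ 96601.399 → 96601.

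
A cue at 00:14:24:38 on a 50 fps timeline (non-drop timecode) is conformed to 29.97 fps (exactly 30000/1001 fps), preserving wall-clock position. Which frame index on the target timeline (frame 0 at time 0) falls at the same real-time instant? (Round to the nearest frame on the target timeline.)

Source frame index: (0×3600 + 14×60 + 24) × 50 + 38 = 43238.
Real time: 43238 / (50) = 21619/25 s.
Target frame: (21619/25) × (30000/1001) = 1995600/77 ≈ 25916.883 → 25917.

frame 25917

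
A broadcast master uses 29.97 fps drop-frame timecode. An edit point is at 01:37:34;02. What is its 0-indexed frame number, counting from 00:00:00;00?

As if non-drop at 30 labels/s: (1 × 3600 + 37 × 60 + 34) × 30 + 2 = 175622.
Minute boundaries passed: 97; those not divisible by 10: 97 − 9 = 88; dropped labels = 2 × 88 = 176.
Actual frame index = 175622 − 176 = 175446.

175446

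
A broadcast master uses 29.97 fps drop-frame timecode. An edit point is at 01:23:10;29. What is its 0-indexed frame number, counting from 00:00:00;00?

Complete 10-minute blocks: 8, each 17982 frames → 143856.
Remaining 3 whole minutes in the current block: 1800 + 2 × 1798 = 5396 frames.
Within the current minute: 10 × 30 + 29 − 2 = 327 (labels ;00/;01 skipped at this minute). Total = 143856 + 5396 + 327 = 149579.

149579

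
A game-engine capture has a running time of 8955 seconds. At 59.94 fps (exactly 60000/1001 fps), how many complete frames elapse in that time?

536763 frames

Frames = 8955 × 60000/1001 = 537300000/1001 ≈ 536763.2368.
Complete frames: 536763.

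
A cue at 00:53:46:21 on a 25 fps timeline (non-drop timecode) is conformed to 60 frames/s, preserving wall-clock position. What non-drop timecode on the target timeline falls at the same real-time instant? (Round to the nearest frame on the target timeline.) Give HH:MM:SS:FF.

Source frame index: (0×3600 + 53×60 + 46) × 25 + 21 = 80671.
Real time: 80671 / (25) = 80671/25 s.
Target frame: (80671/25) × (60) = 968052/5 ≈ 193610.400 → 193610.
At 60 labels/s: frame 193610 → 00:53:46:50.

00:53:46:50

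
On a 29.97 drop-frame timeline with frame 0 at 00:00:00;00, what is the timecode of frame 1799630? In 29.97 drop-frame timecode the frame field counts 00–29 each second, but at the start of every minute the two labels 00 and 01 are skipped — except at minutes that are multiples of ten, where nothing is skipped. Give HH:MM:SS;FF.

Each 10-minute DF block holds 10 × 60 × 30 − 9 × 2 = 17982 frames. 1799630 ÷ 17982 → 100 full blocks, remainder 1430.
Within the partial block the first minute is 1800 frames and each further minute 1798, so 0 further minute boundaries passed. Total skipped labels = 18 × 100 + 2 × 0 = 1800.
Non-drop label index = 1799630 + 1800 = 1801430; at 30 labels/s that is 16:40:47:20, i.e. DF 16:40:47;20.

16:40:47;20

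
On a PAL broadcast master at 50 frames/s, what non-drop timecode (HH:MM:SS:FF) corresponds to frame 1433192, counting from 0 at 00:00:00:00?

1433192 ÷ 50 = 28663 full seconds, remainder 42 frames.
28663 s = 7 h 57 min 43 s.
Timecode: 07:57:43:42.

07:57:43:42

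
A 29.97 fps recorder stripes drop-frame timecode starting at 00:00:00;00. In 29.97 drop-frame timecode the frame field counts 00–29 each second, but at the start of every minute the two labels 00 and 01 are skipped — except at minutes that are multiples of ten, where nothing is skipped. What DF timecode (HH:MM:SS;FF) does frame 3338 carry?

00:01:51;10

Each 10-minute DF block holds 10 × 60 × 30 − 9 × 2 = 17982 frames. 3338 ÷ 17982 → 0 full blocks, remainder 3338.
Within the partial block the first minute is 1800 frames and each further minute 1798, so 1 further minute boundary passed. Total skipped labels = 18 × 0 + 2 × 1 = 2.
Non-drop label index = 3338 + 2 = 3340; at 30 labels/s that is 00:01:51:10, i.e. DF 00:01:51;10.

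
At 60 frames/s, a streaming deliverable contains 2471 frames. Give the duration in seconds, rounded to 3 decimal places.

41.183 seconds

Running time = 2471 × 1/60 = 2471/60 s ≈ 41.183 s.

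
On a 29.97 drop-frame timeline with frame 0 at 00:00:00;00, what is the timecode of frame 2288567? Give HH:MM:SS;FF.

Ten DF minutes hold 17982 frames, so frame 2288567 lies in block 127 (frames 2283714–2301695) with 4853 frames into that block.
The block's first minute is 1800 frames and the rest 1798 each; 4853 frames reaches minute 2, so 127 × 18 + 2 × 2 = 2290 labels have been skipped so far.
Adding those back, label number 2288567 + 2290 = 2290857 at 30 labels/s is 76361 s + 27 f = 21 h 12 min 41 s frame 27, i.e. 21:12:41;27.

21:12:41;27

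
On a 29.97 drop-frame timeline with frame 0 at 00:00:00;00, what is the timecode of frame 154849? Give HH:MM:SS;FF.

01:26:06;25

Each 10-minute DF block holds 10 × 60 × 30 − 9 × 2 = 17982 frames. 154849 ÷ 17982 → 8 full blocks, remainder 10993.
Within the partial block the first minute is 1800 frames and each further minute 1798, so 6 further minute boundaries passed. Total skipped labels = 18 × 8 + 2 × 6 = 156.
Non-drop label index = 154849 + 156 = 155005; at 30 labels/s that is 01:26:06:25, i.e. DF 01:26:06;25.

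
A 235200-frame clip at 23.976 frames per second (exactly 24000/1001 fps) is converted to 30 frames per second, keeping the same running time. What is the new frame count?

Target frames = source frames × (target rate / source rate) = 235200 × (30)/(24000/1001) = 235200 × 1001/800 = 294294.

294294 frames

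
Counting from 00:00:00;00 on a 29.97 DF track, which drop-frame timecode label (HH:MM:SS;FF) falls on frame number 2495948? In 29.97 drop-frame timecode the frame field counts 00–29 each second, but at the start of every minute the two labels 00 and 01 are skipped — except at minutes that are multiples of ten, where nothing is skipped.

23:08:01;18

Ten DF minutes hold 17982 frames, so frame 2495948 lies in block 138 (frames 2481516–2499497) with 14432 frames into that block.
The block's first minute is 1800 frames and the rest 1798 each; 14432 frames reaches minute 8, so 138 × 18 + 8 × 2 = 2500 labels have been skipped so far.
Adding those back, label number 2495948 + 2500 = 2498448 at 30 labels/s is 83281 s + 18 f = 23 h 8 min 1 s frame 18, i.e. 23:08:01;18.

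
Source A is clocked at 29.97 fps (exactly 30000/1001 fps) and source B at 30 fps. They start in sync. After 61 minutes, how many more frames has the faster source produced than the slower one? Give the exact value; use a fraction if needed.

61 min = 3660 s.
A emits 30000/1001 × 3660 = 109800000/1001 frames; B emits 30 × 3660 = 109800.
Difference = 109800/1001 frames (≈ 109.6903); B is ahead of A.

109800/1001 frames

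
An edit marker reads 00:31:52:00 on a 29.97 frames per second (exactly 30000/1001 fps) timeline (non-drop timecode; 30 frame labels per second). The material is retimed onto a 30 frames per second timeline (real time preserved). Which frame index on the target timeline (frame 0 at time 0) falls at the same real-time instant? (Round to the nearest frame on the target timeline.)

frame 57417

Source frame index: (0×3600 + 31×60 + 52) × 30 + 0 = 57360.
Real time: 57360 / (30000/1001) = 239239/125 s.
Target frame: (239239/125) × (30) = 1435434/25 ≈ 57417.360 → 57417.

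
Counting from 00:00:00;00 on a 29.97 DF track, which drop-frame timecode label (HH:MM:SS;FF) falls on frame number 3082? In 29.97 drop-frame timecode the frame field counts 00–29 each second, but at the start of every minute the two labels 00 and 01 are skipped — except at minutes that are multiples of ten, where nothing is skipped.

Each 10-minute DF block holds 10 × 60 × 30 − 9 × 2 = 17982 frames. 3082 ÷ 17982 → 0 full blocks, remainder 3082.
Within the partial block the first minute is 1800 frames and each further minute 1798, so 1 further minute boundary passed. Total skipped labels = 18 × 0 + 2 × 1 = 2.
Non-drop label index = 3082 + 2 = 3084; at 30 labels/s that is 00:01:42:24, i.e. DF 00:01:42;24.

00:01:42;24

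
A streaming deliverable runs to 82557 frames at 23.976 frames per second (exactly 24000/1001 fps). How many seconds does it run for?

Running time = 82557 / (24000/1001) = 3443.314875 s.

3443.314875 seconds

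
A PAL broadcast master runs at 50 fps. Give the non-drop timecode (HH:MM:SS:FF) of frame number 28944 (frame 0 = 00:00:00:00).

00:09:38:44

28944 ÷ 50 = 578 full seconds, remainder 44 frames.
578 s = 0 h 9 min 38 s.
Timecode: 00:09:38:44.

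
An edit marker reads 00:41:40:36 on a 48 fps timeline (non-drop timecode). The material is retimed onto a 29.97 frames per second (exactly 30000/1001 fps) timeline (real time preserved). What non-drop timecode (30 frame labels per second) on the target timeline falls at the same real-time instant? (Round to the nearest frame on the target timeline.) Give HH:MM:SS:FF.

Source frame index: (0×3600 + 41×60 + 40) × 48 + 36 = 120036.
Real time: 120036 / (48) = 10003/4 s.
Target frame: (10003/4) × (30000/1001) = 10717500/143 ≈ 74947.552 → 74948.
At 30 labels/s: frame 74948 → 00:41:38:08.

00:41:38:08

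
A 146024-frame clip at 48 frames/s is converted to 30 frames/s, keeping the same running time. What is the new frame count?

Target frames = source frames × (target rate / source rate) = 146024 × (30)/(48) = 146024 × 5/8 = 91265.

91265 frames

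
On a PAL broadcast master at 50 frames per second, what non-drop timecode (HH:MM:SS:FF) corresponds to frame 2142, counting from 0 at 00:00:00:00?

2142 ÷ 50 = 42 full seconds, remainder 42 frames.
42 s = 0 h 0 min 42 s.
Timecode: 00:00:42:42.

00:00:42:42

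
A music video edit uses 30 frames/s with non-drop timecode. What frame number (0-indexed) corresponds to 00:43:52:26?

Total seconds to the label: (0 × 3600 + 43 × 60 + 52) = 2632.
Frame index = 2632 × 30 + 26 = 78986.

frame 78986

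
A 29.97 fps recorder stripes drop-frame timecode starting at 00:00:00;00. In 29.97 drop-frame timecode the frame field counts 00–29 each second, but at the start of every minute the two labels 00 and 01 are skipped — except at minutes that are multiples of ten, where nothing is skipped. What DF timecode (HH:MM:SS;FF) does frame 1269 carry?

Ten DF minutes hold 17982 frames, so frame 1269 lies in block 0 (frames 0–17981) with 1269 frames into that block.
The block's first minute is 1800 frames and the rest 1798 each; 1269 frames reaches minute 0, so 0 × 18 + 0 × 2 = 0 labels have been skipped so far.
Adding those back, label number 1269 + 0 = 1269 at 30 labels/s is 42 s + 9 f = 0 h 0 min 42 s frame 9, i.e. 00:00:42;09.

00:00:42;09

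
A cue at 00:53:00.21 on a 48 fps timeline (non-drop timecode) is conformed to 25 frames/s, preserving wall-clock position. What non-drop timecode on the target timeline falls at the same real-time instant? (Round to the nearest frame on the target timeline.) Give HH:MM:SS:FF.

Source frame index: (0×3600 + 53×60 + 0) × 48 + 21 = 152661.
Real time: 152661 / (48) = 50887/16 s.
Target frame: (50887/16) × (25) = 1272175/16 ≈ 79510.938 → 79511.
At 25 labels/s: frame 79511 → 00:53:00:11.

00:53:00:11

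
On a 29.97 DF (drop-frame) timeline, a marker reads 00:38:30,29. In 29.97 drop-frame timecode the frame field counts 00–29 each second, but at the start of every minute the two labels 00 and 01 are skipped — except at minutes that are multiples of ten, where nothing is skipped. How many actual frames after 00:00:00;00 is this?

69259

Complete 10-minute blocks: 3, each 17982 frames → 53946.
Remaining 8 whole minutes in the current block: 1800 + 7 × 1798 = 14386 frames.
Within the current minute: 30 × 30 + 29 − 2 = 927 (labels ;00/;01 skipped at this minute). Total = 53946 + 14386 + 927 = 69259.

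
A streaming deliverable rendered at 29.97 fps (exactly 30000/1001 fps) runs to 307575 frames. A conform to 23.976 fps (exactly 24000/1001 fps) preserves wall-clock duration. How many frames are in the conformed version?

246060 frames

Target frames = source frames × (target rate / source rate) = 307575 × (24000/1001)/(30000/1001) = 307575 × 4/5 = 246060.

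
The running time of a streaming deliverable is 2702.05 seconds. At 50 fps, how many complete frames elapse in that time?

Frames = 2702.05 × 50 = 270205/2 ≈ 135102.5000.
Complete frames: 135102.

135102 frames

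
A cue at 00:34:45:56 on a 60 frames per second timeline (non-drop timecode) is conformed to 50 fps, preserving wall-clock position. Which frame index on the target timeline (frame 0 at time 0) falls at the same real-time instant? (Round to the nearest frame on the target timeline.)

Source frame index: (0×3600 + 34×60 + 45) × 60 + 56 = 125156.
Real time: 125156 / (60) = 31289/15 s.
Target frame: (31289/15) × (50) = 312890/3 ≈ 104296.667 → 104297.

frame 104297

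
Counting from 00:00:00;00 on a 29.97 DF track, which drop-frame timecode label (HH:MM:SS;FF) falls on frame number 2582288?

Each 10-minute DF block holds 10 × 60 × 30 − 9 × 2 = 17982 frames. 2582288 ÷ 17982 → 143 full blocks, remainder 10862.
Within the partial block the first minute is 1800 frames and each further minute 1798, so 6 further minute boundaries passed. Total skipped labels = 18 × 143 + 2 × 6 = 2586.
Non-drop label index = 2582288 + 2586 = 2584874; at 30 labels/s that is 23:56:02:14, i.e. DF 23:56:02;14.

23:56:02;14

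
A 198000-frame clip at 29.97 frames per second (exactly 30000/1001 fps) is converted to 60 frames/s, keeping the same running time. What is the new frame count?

Target frames = source frames × (target rate / source rate) = 198000 × (60)/(30000/1001) = 198000 × 1001/500 = 396396.

396396 frames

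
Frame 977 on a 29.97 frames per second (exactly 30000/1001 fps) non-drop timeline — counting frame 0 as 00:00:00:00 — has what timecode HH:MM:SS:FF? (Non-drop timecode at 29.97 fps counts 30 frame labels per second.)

977 ÷ 30 = 32 full seconds, remainder 17 frames.
32 s = 0 h 0 min 32 s.
Timecode: 00:00:32:17.

00:00:32:17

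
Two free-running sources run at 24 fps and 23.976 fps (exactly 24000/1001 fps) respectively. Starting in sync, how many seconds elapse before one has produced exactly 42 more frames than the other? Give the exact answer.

1751.75 seconds

The gap grows by |24000/1001 − 24| = 24/1001 frames per second.
Time for a 42-frame gap: 42 ÷ (24/1001) = 1751.75 s.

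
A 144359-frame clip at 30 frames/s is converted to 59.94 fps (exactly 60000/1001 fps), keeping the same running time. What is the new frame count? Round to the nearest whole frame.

Frames at target rate = 144359 × (60000/1001) / (30) = 288718000/1001 ≈ 288429.570.
Nearest whole frame: 288430.

288430 frames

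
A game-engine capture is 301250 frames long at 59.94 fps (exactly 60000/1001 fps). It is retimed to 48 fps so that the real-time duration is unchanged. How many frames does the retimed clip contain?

Target frames = source frames × (target rate / source rate) = 301250 × (48)/(60000/1001) = 301250 × 1001/1250 = 241241.

241241 frames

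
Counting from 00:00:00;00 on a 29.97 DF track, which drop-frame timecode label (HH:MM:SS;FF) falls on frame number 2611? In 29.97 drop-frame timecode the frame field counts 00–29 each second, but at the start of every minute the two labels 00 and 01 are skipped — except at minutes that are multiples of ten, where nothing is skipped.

00:01:27;03

Ten DF minutes hold 17982 frames, so frame 2611 lies in block 0 (frames 0–17981) with 2611 frames into that block.
The block's first minute is 1800 frames and the rest 1798 each; 2611 frames reaches minute 1, so 0 × 18 + 1 × 2 = 2 labels have been skipped so far.
Adding those back, label number 2611 + 2 = 2613 at 30 labels/s is 87 s + 3 f = 0 h 1 min 27 s frame 3, i.e. 00:01:27;03.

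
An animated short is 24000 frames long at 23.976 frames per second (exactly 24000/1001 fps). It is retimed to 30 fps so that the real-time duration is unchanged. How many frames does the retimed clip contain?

30030 frames

Target frames = source frames × (target rate / source rate) = 24000 × (30)/(24000/1001) = 24000 × 1001/800 = 30030.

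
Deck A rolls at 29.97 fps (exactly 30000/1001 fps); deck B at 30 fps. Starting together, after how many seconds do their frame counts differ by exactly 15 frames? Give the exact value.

The gap grows by |30 − 30000/1001| = 30/1001 frames per second.
Time for a 15-frame gap: 15 ÷ (30/1001) = 500.5 s.

500.5 seconds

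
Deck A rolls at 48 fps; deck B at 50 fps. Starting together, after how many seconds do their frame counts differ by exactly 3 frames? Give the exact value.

1.5 seconds

The gap grows by |50 − 48| = 2 frames per second.
Time for a 3-frame gap: 3 ÷ (2) = 1.5 s.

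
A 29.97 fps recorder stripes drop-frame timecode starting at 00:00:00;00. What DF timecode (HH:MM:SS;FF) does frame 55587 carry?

Ten DF minutes hold 17982 frames, so frame 55587 lies in block 3 (frames 53946–71927) with 1641 frames into that block.
The block's first minute is 1800 frames and the rest 1798 each; 1641 frames reaches minute 0, so 3 × 18 + 0 × 2 = 54 labels have been skipped so far.
Adding those back, label number 55587 + 54 = 55641 at 30 labels/s is 1854 s + 21 f = 0 h 30 min 54 s frame 21, i.e. 00:30:54;21.

00:30:54;21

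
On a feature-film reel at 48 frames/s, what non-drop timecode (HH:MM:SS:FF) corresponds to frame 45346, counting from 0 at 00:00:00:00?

45346 ÷ 48 = 944 full seconds, remainder 34 frames.
944 s = 0 h 15 min 44 s.
Timecode: 00:15:44:34.

00:15:44:34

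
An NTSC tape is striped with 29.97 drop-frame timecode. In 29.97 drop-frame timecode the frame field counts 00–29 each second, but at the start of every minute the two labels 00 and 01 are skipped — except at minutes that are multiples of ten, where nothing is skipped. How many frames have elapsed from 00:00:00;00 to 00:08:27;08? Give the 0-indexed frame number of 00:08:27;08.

15202

Complete 10-minute blocks: 0, each 17982 frames → 0.
Remaining 8 whole minutes in the current block: 1800 + 7 × 1798 = 14386 frames.
Within the current minute: 27 × 30 + 8 − 2 = 816 (labels ;00/;01 skipped at this minute). Total = 0 + 14386 + 816 = 15202.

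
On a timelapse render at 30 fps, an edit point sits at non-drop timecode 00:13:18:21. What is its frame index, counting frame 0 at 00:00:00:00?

Total seconds to the label: (0 × 3600 + 13 × 60 + 18) = 798.
Frame index = 798 × 30 + 21 = 23961.

23961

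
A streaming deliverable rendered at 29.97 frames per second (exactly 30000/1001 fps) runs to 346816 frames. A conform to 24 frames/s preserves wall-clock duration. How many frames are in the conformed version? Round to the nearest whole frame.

277730 frames

Frames at target rate = 346816 × (24) / (30000/1001) = 173581408/625 ≈ 277730.253.
Nearest whole frame: 277730.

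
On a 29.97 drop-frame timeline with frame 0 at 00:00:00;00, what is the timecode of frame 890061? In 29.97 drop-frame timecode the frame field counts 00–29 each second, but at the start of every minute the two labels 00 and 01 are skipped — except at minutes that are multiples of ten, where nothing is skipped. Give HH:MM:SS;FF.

08:14:58;11

Ten DF minutes hold 17982 frames, so frame 890061 lies in block 49 (frames 881118–899099) with 8943 frames into that block.
The block's first minute is 1800 frames and the rest 1798 each; 8943 frames reaches minute 4, so 49 × 18 + 4 × 2 = 890 labels have been skipped so far.
Adding those back, label number 890061 + 890 = 890951 at 30 labels/s is 29698 s + 11 f = 8 h 14 min 58 s frame 11, i.e. 08:14:58;11.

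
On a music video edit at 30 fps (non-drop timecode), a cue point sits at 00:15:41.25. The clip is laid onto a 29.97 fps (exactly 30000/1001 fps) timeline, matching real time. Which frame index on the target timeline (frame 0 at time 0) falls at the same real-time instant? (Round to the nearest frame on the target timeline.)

Source frame index: (0×3600 + 15×60 + 41) × 30 + 25 = 28255.
Real time: 28255 / (30) = 5651/6 s.
Target frame: (5651/6) × (30000/1001) = 28255000/1001 ≈ 28226.773 → 28227.

frame 28227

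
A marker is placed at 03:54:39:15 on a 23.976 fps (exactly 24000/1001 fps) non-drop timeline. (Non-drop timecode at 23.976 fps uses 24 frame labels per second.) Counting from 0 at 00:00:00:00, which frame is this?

337911

Total seconds to the label: (3 × 3600 + 54 × 60 + 39) = 14079.
Frame index = 14079 × 24 + 15 = 337911.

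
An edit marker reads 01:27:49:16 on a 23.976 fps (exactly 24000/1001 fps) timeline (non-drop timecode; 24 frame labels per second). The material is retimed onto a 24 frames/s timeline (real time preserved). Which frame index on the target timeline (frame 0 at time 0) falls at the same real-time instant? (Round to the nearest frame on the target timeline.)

frame 126598

Source frame index: (1×3600 + 27×60 + 49) × 24 + 16 = 126472.
Real time: 126472 / (24000/1001) = 15824809/3000 s.
Target frame: (15824809/3000) × (24) = 15824809/125 ≈ 126598.472 → 126598.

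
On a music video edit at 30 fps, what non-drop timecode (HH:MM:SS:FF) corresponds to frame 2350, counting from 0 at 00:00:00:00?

00:01:18:10

2350 ÷ 30 = 78 full seconds, remainder 10 frames.
78 s = 0 h 1 min 18 s.
Timecode: 00:01:18:10.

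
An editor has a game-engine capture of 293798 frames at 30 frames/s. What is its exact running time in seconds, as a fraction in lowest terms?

Running time = 293798 ÷ (30) = 293798 × 1/30 = 146899/15 s.

146899/15 seconds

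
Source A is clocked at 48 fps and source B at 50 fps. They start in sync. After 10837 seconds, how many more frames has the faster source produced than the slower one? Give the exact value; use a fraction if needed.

A emits 48 × 10837 = 520176 frames; B emits 50 × 10837 = 541850.
Difference = 21674 frames; B is ahead of A.

21674 frames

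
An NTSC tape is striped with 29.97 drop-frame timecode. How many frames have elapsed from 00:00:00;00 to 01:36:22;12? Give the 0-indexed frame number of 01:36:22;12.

173298

Complete 10-minute blocks: 9, each 17982 frames → 161838.
Remaining 6 whole minutes in the current block: 1800 + 5 × 1798 = 10790 frames.
Within the current minute: 22 × 30 + 12 − 2 = 670 (labels ;00/;01 skipped at this minute). Total = 161838 + 10790 + 670 = 173298.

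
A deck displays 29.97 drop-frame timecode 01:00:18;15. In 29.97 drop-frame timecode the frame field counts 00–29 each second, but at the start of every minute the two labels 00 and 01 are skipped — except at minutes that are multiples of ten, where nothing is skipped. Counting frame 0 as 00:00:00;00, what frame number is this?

Complete 10-minute blocks: 6, each 17982 frames → 107892.
Remaining 0 whole minutes in the current block: 0 frames.
Within the current minute: 18 × 30 + 15 = 555. Total = 107892 + 0 + 555 = 108447.

108447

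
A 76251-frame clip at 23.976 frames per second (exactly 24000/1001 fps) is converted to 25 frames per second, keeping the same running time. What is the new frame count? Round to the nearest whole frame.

Frames at target rate = 76251 × (25) / (24000/1001) = 25442417/320 ≈ 79507.553.
Nearest whole frame: 79508.

79508 frames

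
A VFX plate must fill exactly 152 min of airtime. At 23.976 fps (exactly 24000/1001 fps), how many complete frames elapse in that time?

152 min = 9120 s.
Frames = 9120 × 24000/1001 = 218880000/1001 ≈ 218661.3387.
Complete frames: 218661.

218661 frames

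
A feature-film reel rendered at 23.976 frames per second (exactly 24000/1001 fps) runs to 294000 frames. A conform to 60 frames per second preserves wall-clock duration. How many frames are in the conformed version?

Target frames = source frames × (target rate / source rate) = 294000 × (60)/(24000/1001) = 294000 × 1001/400 = 735735.

735735 frames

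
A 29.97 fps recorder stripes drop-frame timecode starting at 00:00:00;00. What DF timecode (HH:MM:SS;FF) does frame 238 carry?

Ten DF minutes hold 17982 frames, so frame 238 lies in block 0 (frames 0–17981) with 238 frames into that block.
The block's first minute is 1800 frames and the rest 1798 each; 238 frames reaches minute 0, so 0 × 18 + 0 × 2 = 0 labels have been skipped so far.
Adding those back, label number 238 + 0 = 238 at 30 labels/s is 7 s + 28 f = 0 h 0 min 7 s frame 28, i.e. 00:00:07;28.

00:00:07;28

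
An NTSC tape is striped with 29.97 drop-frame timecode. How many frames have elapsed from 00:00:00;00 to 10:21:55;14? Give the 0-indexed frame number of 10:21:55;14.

As if non-drop at 30 labels/s: (10 × 3600 + 21 × 60 + 55) × 30 + 14 = 1119464.
Minute boundaries passed: 621; those not divisible by 10: 621 − 62 = 559; dropped labels = 2 × 559 = 1118.
Actual frame index = 1119464 − 1118 = 1118346.

1118346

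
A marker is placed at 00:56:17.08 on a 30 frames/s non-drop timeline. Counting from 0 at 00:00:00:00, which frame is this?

Total seconds to the label: (0 × 3600 + 56 × 60 + 17) = 3377.
Frame index = 3377 × 30 + 8 = 101318.

frame 101318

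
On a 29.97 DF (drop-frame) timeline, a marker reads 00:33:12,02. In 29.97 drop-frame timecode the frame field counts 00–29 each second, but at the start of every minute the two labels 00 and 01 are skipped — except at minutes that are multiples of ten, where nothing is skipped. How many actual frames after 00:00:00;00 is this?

59702

Complete 10-minute blocks: 3, each 17982 frames → 53946.
Remaining 3 whole minutes in the current block: 1800 + 2 × 1798 = 5396 frames.
Within the current minute: 12 × 30 + 2 − 2 = 360 (labels ;00/;01 skipped at this minute). Total = 53946 + 5396 + 360 = 59702.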